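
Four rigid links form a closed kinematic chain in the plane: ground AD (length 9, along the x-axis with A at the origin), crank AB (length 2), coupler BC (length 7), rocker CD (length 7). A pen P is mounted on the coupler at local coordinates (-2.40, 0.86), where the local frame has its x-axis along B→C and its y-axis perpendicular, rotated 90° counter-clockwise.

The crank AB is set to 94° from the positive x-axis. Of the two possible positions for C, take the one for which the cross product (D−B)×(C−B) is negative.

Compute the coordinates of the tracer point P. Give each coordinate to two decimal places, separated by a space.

-0.58 4.51

A=(0,0), D=(9.00,0)
B = A + 2.00·(cos94°, sin94°) = (-0.1395, 1.9951)
|BD| = 9.3547
circle(B,7.00) ∩ circle(D,7.00): a=4.6774, h=5.2079
  candidates: C₊=(5.5410,6.0856) cross=48.719; C₋=(3.3195,-4.0905) cross=-48.719
  mode - wants cross < 0 → take C=(3.3195,-4.0905) (cross=-48.719)
ex = (C−B)/|BC| = (0.4941,-0.8694); ey = (0.8694,0.4941)
P = B + -2.40·ex + 0.86·ey = (-0.5778,4.5066)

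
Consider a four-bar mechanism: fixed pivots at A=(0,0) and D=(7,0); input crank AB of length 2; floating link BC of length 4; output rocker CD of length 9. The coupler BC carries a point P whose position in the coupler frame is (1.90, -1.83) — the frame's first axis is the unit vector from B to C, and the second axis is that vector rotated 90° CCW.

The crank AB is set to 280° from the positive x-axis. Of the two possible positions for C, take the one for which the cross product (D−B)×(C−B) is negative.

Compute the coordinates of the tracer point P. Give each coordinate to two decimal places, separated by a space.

A=(0,0), D=(7.00,0)
B = A + 2.00·(cos280°, sin280°) = (0.3473, -1.9696)
|BD| = 6.9381
circle(B,4.00) ∩ circle(D,9.00): a=-1.2152, h=3.8110
  candidates: C₊=(-1.8997,1.3396) cross=26.441; C₋=(0.2640,-5.9687) cross=-26.441
  mode - wants cross < 0 → take C=(0.2640,-5.9687) (cross=-26.441)
ex = (C−B)/|BC| = (-0.0208,-0.9998); ey = (0.9998,-0.0208)
P = B + 1.90·ex + -1.83·ey = (-1.5219,-3.8311)

-1.52 -3.83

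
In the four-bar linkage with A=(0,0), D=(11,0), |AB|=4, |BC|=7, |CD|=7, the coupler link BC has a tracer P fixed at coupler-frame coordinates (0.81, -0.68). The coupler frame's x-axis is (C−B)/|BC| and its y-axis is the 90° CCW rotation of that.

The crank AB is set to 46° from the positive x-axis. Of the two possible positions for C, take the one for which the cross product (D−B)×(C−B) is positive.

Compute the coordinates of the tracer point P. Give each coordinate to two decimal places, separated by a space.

A=(0,0), D=(11.00,0)
B = A + 4.00·(cos46°, sin46°) = (2.7786, 2.8774)
|BD| = 8.7103
circle(B,7.00) ∩ circle(D,7.00): a=4.3552, h=5.4802
  candidates: C₊=(8.6996,6.6112) cross=47.734; C₋=(5.0790,-3.7339) cross=-47.734
  mode + wants cross > 0 → take C=(8.6996,6.6112) (cross=47.734)
ex = (C−B)/|BC| = (0.8459,0.5334); ey = (-0.5334,0.8459)
P = B + 0.81·ex + -0.68·ey = (3.8265,2.7342)

3.83 2.73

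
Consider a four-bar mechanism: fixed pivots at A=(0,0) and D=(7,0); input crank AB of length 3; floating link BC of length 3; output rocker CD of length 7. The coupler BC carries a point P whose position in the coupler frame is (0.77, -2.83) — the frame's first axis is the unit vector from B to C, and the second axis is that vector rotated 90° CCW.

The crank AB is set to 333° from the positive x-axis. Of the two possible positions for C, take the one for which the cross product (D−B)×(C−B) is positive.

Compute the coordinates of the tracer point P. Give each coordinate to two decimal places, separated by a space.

A=(0,0), D=(7.00,0)
B = A + 3.00·(cos333°, sin333°) = (2.6730, -1.3620)
|BD| = 4.5363
circle(B,3.00) ∩ circle(D,7.00): a=-2.1408, h=2.1017
  candidates: C₊=(0.0000,0.0000) cross=9.534; C₋=(1.2620,-4.0094) cross=-9.534
  mode + wants cross > 0 → take C=(0.0000,0.0000) (cross=9.534)
ex = (C−B)/|BC| = (-0.8910,0.4540); ey = (-0.4540,-0.8910)
P = B + 0.77·ex + -2.83·ey = (3.2717,1.5091)

3.27 1.51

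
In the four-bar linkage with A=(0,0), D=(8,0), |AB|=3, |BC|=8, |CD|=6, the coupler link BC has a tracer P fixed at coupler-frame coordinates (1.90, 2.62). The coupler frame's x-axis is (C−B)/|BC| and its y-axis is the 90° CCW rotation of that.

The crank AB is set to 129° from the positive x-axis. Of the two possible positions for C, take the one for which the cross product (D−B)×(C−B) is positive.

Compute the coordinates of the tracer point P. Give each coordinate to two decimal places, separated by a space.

A=(0,0), D=(8.00,0)
B = A + 3.00·(cos129°, sin129°) = (-1.8880, 2.3314)
|BD| = 10.1591
circle(B,8.00) ∩ circle(D,6.00): a=6.4576, h=4.7222
  candidates: C₊=(5.4810,5.4456) cross=47.973; C₋=(3.3136,-3.7467) cross=-47.973
  mode + wants cross > 0 → take C=(5.4810,5.4456) (cross=47.973)
ex = (C−B)/|BC| = (0.9211,0.3893); ey = (-0.3893,0.9211)
P = B + 1.90·ex + 2.62·ey = (-1.1577,5.4844)

-1.16 5.48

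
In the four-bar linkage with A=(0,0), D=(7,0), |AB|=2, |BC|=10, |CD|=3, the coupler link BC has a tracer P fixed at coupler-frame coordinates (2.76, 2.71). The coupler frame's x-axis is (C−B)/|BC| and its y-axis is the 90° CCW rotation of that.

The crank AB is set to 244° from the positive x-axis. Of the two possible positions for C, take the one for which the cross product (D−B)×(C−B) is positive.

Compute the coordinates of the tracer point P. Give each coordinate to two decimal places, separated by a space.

A=(0,0), D=(7.00,0)
B = A + 2.00·(cos244°, sin244°) = (-0.8767, -1.7976)
|BD| = 8.0793
circle(B,10.00) ∩ circle(D,3.00): a=9.6713, h=2.5427
  candidates: C₊=(7.9864,2.8332) cross=20.543; C₋=(9.1179,-2.1247) cross=-20.543
  mode + wants cross > 0 → take C=(7.9864,2.8332) (cross=20.543)
ex = (C−B)/|BC| = (0.8863,0.4631); ey = (-0.4631,0.8863)
P = B + 2.76·ex + 2.71·ey = (0.3146,1.8824)

0.31 1.88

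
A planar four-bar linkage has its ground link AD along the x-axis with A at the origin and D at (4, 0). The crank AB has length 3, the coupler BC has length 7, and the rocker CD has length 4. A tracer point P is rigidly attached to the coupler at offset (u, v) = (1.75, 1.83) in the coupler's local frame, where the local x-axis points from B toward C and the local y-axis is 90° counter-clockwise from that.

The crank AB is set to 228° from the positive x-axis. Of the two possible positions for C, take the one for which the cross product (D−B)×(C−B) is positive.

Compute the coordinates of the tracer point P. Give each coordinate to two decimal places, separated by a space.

A=(0,0), D=(4.00,0)
B = A + 3.00·(cos228°, sin228°) = (-2.0074, -2.2294)
|BD| = 6.4077
circle(B,7.00) ∩ circle(D,4.00): a=5.7789, h=3.9503
  candidates: C₊=(2.0360,3.4847) cross=25.312; C₋=(4.7848,-3.9222) cross=-25.312
  mode + wants cross > 0 → take C=(2.0360,3.4847) (cross=25.312)
ex = (C−B)/|BC| = (0.5776,0.8163); ey = (-0.8163,0.5776)
P = B + 1.75·ex + 1.83·ey = (-2.4904,0.2562)

-2.49 0.26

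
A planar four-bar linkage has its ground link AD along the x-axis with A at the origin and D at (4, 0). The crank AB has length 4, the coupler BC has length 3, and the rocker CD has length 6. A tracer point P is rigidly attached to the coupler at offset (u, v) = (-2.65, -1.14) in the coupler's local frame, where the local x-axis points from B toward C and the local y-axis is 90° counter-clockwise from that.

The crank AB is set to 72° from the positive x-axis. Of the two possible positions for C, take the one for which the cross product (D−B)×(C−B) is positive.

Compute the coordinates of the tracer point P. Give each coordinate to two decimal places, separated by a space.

0.21 1.11

A=(0,0), D=(4.00,0)
B = A + 4.00·(cos72°, sin72°) = (1.2361, 3.8042)
|BD| = 4.7023
circle(B,3.00) ∩ circle(D,6.00): a=-0.5198, h=2.9546
  candidates: C₊=(3.3209,5.9614) cross=13.893; C₋=(-1.4598,2.4881) cross=-13.893
  mode + wants cross > 0 → take C=(3.3209,5.9614) (cross=13.893)
ex = (C−B)/|BC| = (0.6949,0.7191); ey = (-0.7191,0.6949)
P = B + -2.65·ex + -1.14·ey = (0.2142,1.1065)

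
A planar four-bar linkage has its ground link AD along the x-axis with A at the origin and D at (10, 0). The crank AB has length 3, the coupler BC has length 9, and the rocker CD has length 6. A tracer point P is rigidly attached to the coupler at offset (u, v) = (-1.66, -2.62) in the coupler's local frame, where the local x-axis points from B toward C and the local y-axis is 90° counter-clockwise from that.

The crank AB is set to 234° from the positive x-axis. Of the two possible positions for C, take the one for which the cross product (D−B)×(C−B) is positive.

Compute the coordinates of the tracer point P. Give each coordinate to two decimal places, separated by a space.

A=(0,0), D=(10.00,0)
B = A + 3.00·(cos234°, sin234°) = (-1.7634, -2.4271)
|BD| = 12.0111
circle(B,9.00) ∩ circle(D,6.00): a=7.8788, h=4.3502
  candidates: C₊=(5.0739,3.4254) cross=52.251; C₋=(6.8320,-5.0954) cross=-52.251
  mode + wants cross > 0 → take C=(5.0739,3.4254) (cross=52.251)
ex = (C−B)/|BC| = (0.7597,0.6503); ey = (-0.6503,0.7597)
P = B + -1.66·ex + -2.62·ey = (-1.3207,-5.4969)

-1.32 -5.50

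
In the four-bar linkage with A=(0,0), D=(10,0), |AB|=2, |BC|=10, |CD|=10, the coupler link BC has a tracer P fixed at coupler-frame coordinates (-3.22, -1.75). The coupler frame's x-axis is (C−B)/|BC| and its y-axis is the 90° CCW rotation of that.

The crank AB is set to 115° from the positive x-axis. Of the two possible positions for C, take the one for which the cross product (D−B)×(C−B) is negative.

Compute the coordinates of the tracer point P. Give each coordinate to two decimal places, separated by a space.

A=(0,0), D=(10.00,0)
B = A + 2.00·(cos115°, sin115°) = (-0.8452, 1.8126)
|BD| = 10.9957
circle(B,10.00) ∩ circle(D,10.00): a=5.4978, h=8.3531
  candidates: C₊=(5.9544,9.1451) cross=91.848; C₋=(3.2004,-7.3325) cross=-91.848
  mode - wants cross < 0 → take C=(3.2004,-7.3325) (cross=-91.848)
ex = (C−B)/|BC| = (0.4046,-0.9145); ey = (0.9145,0.4046)
P = B + -3.22·ex + -1.75·ey = (-3.7483,4.0494)

-3.75 4.05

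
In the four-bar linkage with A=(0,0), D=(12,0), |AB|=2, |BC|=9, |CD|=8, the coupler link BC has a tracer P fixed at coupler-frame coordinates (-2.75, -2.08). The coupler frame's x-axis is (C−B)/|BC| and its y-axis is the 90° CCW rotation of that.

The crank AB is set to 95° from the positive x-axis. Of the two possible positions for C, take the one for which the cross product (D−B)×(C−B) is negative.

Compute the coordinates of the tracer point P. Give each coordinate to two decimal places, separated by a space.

A=(0,0), D=(12.00,0)
B = A + 2.00·(cos95°, sin95°) = (-0.1743, 1.9924)
|BD| = 12.3363
circle(B,9.00) ∩ circle(D,8.00): a=6.8572, h=5.8292
  candidates: C₊=(7.5343,6.6376) cross=71.910; C₋=(5.6514,-4.8677) cross=-71.910
  mode - wants cross < 0 → take C=(5.6514,-4.8677) (cross=-71.910)
ex = (C−B)/|BC| = (0.6473,-0.7622); ey = (0.7622,0.6473)
P = B + -2.75·ex + -2.08·ey = (-3.5398,2.7422)

-3.54 2.74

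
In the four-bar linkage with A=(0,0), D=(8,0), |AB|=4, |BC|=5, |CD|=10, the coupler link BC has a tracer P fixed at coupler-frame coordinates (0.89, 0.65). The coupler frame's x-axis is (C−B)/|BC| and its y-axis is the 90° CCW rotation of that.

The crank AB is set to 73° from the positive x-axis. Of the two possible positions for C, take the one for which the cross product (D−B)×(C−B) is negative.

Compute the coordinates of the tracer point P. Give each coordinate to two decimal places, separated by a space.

1.11 2.72

A=(0,0), D=(8.00,0)
B = A + 4.00·(cos73°, sin73°) = (1.1695, 3.8252)
|BD| = 7.8287
circle(B,5.00) ∩ circle(D,10.00): a=-0.8757, h=4.9227
  candidates: C₊=(2.8107,8.5482) cross=38.538; C₋=(-1.9999,-0.0419) cross=-38.538
  mode - wants cross < 0 → take C=(-1.9999,-0.0419) (cross=-38.538)
ex = (C−B)/|BC| = (-0.6339,-0.7734); ey = (0.7734,-0.6339)
P = B + 0.89·ex + 0.65·ey = (1.1081,2.7248)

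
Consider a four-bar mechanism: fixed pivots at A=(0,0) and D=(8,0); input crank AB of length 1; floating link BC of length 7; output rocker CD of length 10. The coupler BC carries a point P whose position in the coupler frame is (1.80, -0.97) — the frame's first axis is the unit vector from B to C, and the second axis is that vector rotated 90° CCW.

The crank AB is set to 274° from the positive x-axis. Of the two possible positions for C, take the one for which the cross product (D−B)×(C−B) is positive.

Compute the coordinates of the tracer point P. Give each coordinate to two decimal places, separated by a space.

A=(0,0), D=(8.00,0)
B = A + 1.00·(cos274°, sin274°) = (0.0698, -0.9976)
|BD| = 7.9927
circle(B,7.00) ∩ circle(D,10.00): a=0.8060, h=6.9534
  candidates: C₊=(0.0016,6.0021) cross=55.577; C₋=(1.7373,-7.7960) cross=-55.577
  mode + wants cross > 0 → take C=(0.0016,6.0021) (cross=55.577)
ex = (C−B)/|BC| = (-0.0097,1.0000); ey = (-1.0000,-0.0097)
P = B + 1.80·ex + -0.97·ey = (1.0222,0.8118)

1.02 0.81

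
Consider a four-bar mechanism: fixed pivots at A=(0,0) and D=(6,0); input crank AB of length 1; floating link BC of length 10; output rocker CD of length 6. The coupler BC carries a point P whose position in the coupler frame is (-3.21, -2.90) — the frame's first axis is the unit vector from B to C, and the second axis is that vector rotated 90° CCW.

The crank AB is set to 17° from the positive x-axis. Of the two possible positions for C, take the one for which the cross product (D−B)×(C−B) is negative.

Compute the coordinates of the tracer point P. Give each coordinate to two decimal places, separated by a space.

-3.29 -0.54

A=(0,0), D=(6.00,0)
B = A + 1.00·(cos17°, sin17°) = (0.9563, 0.2924)
|BD| = 5.0522
circle(B,10.00) ∩ circle(D,6.00): a=8.8600, h=4.6368
  candidates: C₊=(10.0698,4.4087) cross=23.426; C₋=(9.5331,-4.8494) cross=-23.426
  mode - wants cross < 0 → take C=(9.5331,-4.8494) (cross=-23.426)
ex = (C−B)/|BC| = (0.8577,-0.5142); ey = (0.5142,0.8577)
P = B + -3.21·ex + -2.90·ey = (-3.2880,-0.5444)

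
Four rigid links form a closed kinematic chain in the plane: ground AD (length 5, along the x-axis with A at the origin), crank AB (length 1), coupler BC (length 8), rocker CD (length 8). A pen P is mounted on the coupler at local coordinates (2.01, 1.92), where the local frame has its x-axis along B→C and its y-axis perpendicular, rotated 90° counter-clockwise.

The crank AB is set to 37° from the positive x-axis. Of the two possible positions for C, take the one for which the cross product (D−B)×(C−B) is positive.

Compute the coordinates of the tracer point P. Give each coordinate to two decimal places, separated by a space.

A=(0,0), D=(5.00,0)
B = A + 1.00·(cos37°, sin37°) = (0.7986, 0.6018)
|BD| = 4.2442
circle(B,8.00) ∩ circle(D,8.00): a=2.1221, h=7.7134
  candidates: C₊=(3.9930,7.9364) cross=32.738; C₋=(1.8056,-7.3346) cross=-32.738
  mode + wants cross > 0 → take C=(3.9930,7.9364) (cross=32.738)
ex = (C−B)/|BC| = (0.3993,0.9168); ey = (-0.9168,0.3993)
P = B + 2.01·ex + 1.92·ey = (-0.1591,3.2113)

-0.16 3.21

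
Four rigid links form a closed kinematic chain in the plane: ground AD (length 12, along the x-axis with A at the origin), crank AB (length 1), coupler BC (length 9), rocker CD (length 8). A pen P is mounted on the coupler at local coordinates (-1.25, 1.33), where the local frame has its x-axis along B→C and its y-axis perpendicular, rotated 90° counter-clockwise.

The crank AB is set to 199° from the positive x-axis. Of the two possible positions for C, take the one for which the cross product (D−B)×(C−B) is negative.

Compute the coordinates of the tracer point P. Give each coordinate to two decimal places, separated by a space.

A=(0,0), D=(12.00,0)
B = A + 1.00·(cos199°, sin199°) = (-0.9455, -0.3256)
|BD| = 12.9496
circle(B,9.00) ∩ circle(D,8.00): a=7.1312, h=5.4905
  candidates: C₊=(6.0454,5.3425) cross=71.100; C₋=(6.3215,-5.6351) cross=-71.100
  mode - wants cross < 0 → take C=(6.3215,-5.6351) (cross=-71.100)
ex = (C−B)/|BC| = (0.8074,-0.5899); ey = (0.5899,0.8074)
P = B + -1.25·ex + 1.33·ey = (-1.1702,1.4858)

-1.17 1.49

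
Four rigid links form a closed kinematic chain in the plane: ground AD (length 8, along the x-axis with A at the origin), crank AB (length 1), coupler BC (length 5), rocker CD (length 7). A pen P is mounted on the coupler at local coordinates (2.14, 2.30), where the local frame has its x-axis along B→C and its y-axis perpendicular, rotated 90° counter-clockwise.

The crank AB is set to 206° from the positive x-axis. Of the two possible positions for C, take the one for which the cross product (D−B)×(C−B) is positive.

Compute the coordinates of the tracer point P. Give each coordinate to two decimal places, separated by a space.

-1.52 2.64

A=(0,0), D=(8.00,0)
B = A + 1.00·(cos206°, sin206°) = (-0.8988, -0.4384)
|BD| = 8.9096
circle(B,5.00) ∩ circle(D,7.00): a=3.1079, h=3.9167
  candidates: C₊=(2.0127,3.6265) cross=34.896; C₋=(2.3981,-4.1974) cross=-34.896
  mode + wants cross > 0 → take C=(2.0127,3.6265) (cross=34.896)
ex = (C−B)/|BC| = (0.5823,0.8130); ey = (-0.8130,0.5823)
P = B + 2.14·ex + 2.30·ey = (-1.5225,2.6407)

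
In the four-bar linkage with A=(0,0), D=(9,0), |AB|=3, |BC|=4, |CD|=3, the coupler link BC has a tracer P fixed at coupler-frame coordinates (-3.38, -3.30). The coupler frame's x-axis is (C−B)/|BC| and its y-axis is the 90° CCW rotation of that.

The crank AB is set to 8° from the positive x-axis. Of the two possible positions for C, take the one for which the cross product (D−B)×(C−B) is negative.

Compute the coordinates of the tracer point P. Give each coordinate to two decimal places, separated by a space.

-1.60 -0.77

A=(0,0), D=(9.00,0)
B = A + 3.00·(cos8°, sin8°) = (2.9708, 0.4175)
|BD| = 6.0436
circle(B,4.00) ∩ circle(D,3.00): a=3.6009, h=1.7416
  candidates: C₊=(6.6835,1.9062) cross=10.526; C₋=(6.4428,-1.5687) cross=-10.526
  mode - wants cross < 0 → take C=(6.4428,-1.5687) (cross=-10.526)
ex = (C−B)/|BC| = (0.8680,-0.4966); ey = (0.4966,0.8680)
P = B + -3.38·ex + -3.30·ey = (-1.6017,-0.7685)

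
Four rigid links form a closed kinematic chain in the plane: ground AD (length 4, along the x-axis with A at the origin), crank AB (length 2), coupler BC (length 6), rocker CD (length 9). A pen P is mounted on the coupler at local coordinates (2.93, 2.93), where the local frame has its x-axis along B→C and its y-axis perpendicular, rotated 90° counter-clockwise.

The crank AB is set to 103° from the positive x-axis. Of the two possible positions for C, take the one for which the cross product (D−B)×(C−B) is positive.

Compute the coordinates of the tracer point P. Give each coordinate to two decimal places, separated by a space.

A=(0,0), D=(4.00,0)
B = A + 2.00·(cos103°, sin103°) = (-0.4499, 1.9487)
|BD| = 4.8579
circle(B,6.00) ∩ circle(D,9.00): a=-2.2027, h=5.5811
  candidates: C₊=(-0.2288,7.9447) cross=27.112; C₋=(-4.7064,-2.2800) cross=-27.112
  mode + wants cross > 0 → take C=(-0.2288,7.9447) (cross=27.112)
ex = (C−B)/|BC| = (0.0369,0.9993); ey = (-0.9993,0.0369)
P = B + 2.93·ex + 2.93·ey = (-3.2699,4.9847)

-3.27 4.98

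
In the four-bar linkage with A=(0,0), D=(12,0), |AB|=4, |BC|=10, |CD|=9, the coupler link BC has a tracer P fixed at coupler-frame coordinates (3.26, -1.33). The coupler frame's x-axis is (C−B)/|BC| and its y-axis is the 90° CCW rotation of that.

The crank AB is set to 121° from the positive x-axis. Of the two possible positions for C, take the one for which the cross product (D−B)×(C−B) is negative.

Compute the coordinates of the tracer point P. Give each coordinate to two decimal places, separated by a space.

-1.08 0.05

A=(0,0), D=(12.00,0)
B = A + 4.00·(cos121°, sin121°) = (-2.0602, 3.4287)
|BD| = 14.4722
circle(B,10.00) ∩ circle(D,9.00): a=7.8925, h=6.1407
  candidates: C₊=(7.0625,7.5247) cross=88.869; C₋=(4.1528,-4.4071) cross=-88.869
  mode - wants cross < 0 → take C=(4.1528,-4.4071) (cross=-88.869)
ex = (C−B)/|BC| = (0.6213,-0.7836); ey = (0.7836,0.6213)
P = B + 3.26·ex + -1.33·ey = (-1.0769,0.0479)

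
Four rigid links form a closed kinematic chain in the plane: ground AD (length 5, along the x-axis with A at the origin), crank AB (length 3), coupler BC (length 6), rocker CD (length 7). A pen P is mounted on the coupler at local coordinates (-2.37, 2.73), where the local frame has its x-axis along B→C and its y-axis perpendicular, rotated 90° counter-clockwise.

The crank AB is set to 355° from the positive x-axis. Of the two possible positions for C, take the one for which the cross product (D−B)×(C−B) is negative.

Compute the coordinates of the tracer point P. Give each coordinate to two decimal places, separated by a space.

A=(0,0), D=(5.00,0)
B = A + 3.00·(cos355°, sin355°) = (2.9886, -0.2615)
|BD| = 2.0283
circle(B,6.00) ∩ circle(D,7.00): a=-2.1904, h=5.5859
  candidates: C₊=(0.0964,4.9954) cross=11.330; C₋=(1.5365,-6.0831) cross=-11.330
  mode - wants cross < 0 → take C=(1.5365,-6.0831) (cross=-11.330)
ex = (C−B)/|BC| = (-0.2420,-0.9703); ey = (0.9703,-0.2420)
P = B + -2.37·ex + 2.73·ey = (6.2110,1.3774)

6.21 1.38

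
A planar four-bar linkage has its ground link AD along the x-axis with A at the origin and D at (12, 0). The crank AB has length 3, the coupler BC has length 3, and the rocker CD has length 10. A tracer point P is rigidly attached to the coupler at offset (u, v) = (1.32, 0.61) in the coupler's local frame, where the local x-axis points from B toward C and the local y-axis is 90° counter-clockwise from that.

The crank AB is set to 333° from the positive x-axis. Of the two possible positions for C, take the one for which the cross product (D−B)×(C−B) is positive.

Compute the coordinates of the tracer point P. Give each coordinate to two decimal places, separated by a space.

A=(0,0), D=(12.00,0)
B = A + 3.00·(cos333°, sin333°) = (2.6730, -1.3620)
|BD| = 9.4259
circle(B,3.00) ∩ circle(D,10.00): a=-0.1142, h=2.9978
  candidates: C₊=(2.1269,1.5879) cross=28.257; C₋=(2.9932,-4.3448) cross=-28.257
  mode + wants cross > 0 → take C=(2.1269,1.5879) (cross=28.257)
ex = (C−B)/|BC| = (-0.1820,0.9833); ey = (-0.9833,-0.1820)
P = B + 1.32·ex + 0.61·ey = (1.8329,-0.1751)

1.83 -0.18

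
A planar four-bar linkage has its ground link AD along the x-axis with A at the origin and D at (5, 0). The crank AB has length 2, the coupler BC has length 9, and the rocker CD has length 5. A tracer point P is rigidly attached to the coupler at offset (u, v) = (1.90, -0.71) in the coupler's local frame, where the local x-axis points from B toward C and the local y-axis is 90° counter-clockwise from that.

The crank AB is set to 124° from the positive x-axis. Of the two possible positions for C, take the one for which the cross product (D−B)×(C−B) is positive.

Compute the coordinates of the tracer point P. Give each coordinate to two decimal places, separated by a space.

A=(0,0), D=(5.00,0)
B = A + 2.00·(cos124°, sin124°) = (-1.1184, 1.6581)
|BD| = 6.3391
circle(B,9.00) ∩ circle(D,5.00): a=7.5866, h=4.8419
  candidates: C₊=(7.4705,4.3470) cross=30.693; C₋=(4.9376,-4.9996) cross=-30.693
  mode + wants cross > 0 → take C=(7.4705,4.3470) (cross=30.693)
ex = (C−B)/|BC| = (0.9543,0.2988); ey = (-0.2988,0.9543)
P = B + 1.90·ex + -0.71·ey = (0.9070,1.5482)

0.91 1.55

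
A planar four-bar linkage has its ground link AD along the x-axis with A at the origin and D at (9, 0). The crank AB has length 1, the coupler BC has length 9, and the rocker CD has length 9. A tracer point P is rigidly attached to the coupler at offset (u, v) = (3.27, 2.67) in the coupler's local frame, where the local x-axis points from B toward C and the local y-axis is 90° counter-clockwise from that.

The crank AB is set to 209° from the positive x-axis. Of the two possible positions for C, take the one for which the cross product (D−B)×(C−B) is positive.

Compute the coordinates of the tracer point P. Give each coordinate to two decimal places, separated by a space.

A=(0,0), D=(9.00,0)
B = A + 1.00·(cos209°, sin209°) = (-0.8746, -0.4848)
|BD| = 9.8865
circle(B,9.00) ∩ circle(D,9.00): a=4.9433, h=7.5209
  candidates: C₊=(3.6939,7.2695) cross=74.356; C₋=(4.4315,-7.7543) cross=-74.356
  mode + wants cross > 0 → take C=(3.6939,7.2695) (cross=74.356)
ex = (C−B)/|BC| = (0.5076,0.8616); ey = (-0.8616,0.5076)
P = B + 3.27·ex + 2.67·ey = (-1.5152,3.6879)

-1.52 3.69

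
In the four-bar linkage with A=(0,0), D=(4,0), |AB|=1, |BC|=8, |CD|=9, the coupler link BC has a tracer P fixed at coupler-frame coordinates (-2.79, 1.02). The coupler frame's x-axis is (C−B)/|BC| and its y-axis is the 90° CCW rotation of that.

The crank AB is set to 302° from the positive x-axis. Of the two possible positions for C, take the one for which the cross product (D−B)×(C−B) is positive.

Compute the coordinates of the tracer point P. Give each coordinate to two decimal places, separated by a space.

A=(0,0), D=(4.00,0)
B = A + 1.00·(cos302°, sin302°) = (0.5299, -0.8480)
|BD| = 3.5722
circle(B,8.00) ∩ circle(D,9.00): a=-0.5934, h=7.9780
  candidates: C₊=(-1.9405,6.7610) cross=28.499; C₋=(1.8475,-8.7388) cross=-28.499
  mode + wants cross > 0 → take C=(-1.9405,6.7610) (cross=28.499)
ex = (C−B)/|BC| = (-0.3088,0.9511); ey = (-0.9511,-0.3088)
P = B + -2.79·ex + 1.02·ey = (0.4213,-3.8167)

0.42 -3.82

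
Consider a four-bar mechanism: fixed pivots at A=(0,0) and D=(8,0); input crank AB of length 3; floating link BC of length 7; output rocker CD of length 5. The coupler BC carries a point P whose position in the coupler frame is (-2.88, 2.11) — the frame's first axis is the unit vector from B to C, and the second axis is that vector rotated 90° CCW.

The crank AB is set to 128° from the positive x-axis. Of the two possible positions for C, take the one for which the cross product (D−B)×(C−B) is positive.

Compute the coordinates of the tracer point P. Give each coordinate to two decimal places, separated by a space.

A=(0,0), D=(8.00,0)
B = A + 3.00·(cos128°, sin128°) = (-1.8470, 2.3640)
|BD| = 10.1268
circle(B,7.00) ∩ circle(D,5.00): a=6.2484, h=3.1556
  candidates: C₊=(4.9654,3.9738) cross=31.956; C₋=(3.4921,-2.1630) cross=-31.956
  mode + wants cross > 0 → take C=(4.9654,3.9738) (cross=31.956)
ex = (C−B)/|BC| = (0.9732,0.2300); ey = (-0.2300,0.9732)
P = B + -2.88·ex + 2.11·ey = (-5.1350,3.7552)

-5.14 3.76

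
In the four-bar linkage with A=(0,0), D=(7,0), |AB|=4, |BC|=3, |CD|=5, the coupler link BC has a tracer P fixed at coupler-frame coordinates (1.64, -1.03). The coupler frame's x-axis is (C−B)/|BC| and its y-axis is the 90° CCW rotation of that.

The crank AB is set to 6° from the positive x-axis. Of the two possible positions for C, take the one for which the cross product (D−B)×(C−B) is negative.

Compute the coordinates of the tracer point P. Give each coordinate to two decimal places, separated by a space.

A=(0,0), D=(7.00,0)
B = A + 4.00·(cos6°, sin6°) = (3.9781, 0.4181)
|BD| = 3.0507
circle(B,3.00) ∩ circle(D,5.00): a=-1.0970, h=2.7922
  candidates: C₊=(3.2741,3.3344) cross=8.518; C₋=(2.5088,-2.1974) cross=-8.518
  mode - wants cross < 0 → take C=(2.5088,-2.1974) (cross=-8.518)
ex = (C−B)/|BC| = (-0.4898,-0.8718); ey = (0.8718,-0.4898)
P = B + 1.64·ex + -1.03·ey = (2.2768,-0.5072)

2.28 -0.51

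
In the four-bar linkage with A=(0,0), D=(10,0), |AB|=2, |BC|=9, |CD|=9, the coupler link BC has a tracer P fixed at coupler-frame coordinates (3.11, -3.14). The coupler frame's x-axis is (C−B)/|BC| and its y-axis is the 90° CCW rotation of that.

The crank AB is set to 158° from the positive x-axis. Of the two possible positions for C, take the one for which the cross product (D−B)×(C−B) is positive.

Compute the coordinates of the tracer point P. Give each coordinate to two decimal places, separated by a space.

2.57 0.74

A=(0,0), D=(10.00,0)
B = A + 2.00·(cos158°, sin158°) = (-1.8544, 0.7492)
|BD| = 11.8780
circle(B,9.00) ∩ circle(D,9.00): a=5.9390, h=6.7623
  candidates: C₊=(4.4993,7.1234) cross=80.322; C₋=(3.6463,-6.3742) cross=-80.322
  mode + wants cross > 0 → take C=(4.4993,7.1234) (cross=80.322)
ex = (C−B)/|BC| = (0.7060,0.7082); ey = (-0.7082,0.7060)
P = B + 3.11·ex + -3.14·ey = (2.5651,0.7351)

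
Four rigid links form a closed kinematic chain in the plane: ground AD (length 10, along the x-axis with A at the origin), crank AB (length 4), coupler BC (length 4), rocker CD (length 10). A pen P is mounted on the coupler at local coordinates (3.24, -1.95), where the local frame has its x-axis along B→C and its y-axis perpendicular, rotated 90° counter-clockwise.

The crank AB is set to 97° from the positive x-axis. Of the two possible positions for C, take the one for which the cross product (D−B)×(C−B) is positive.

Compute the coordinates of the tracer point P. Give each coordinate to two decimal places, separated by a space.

A=(0,0), D=(10.00,0)
B = A + 4.00·(cos97°, sin97°) = (-0.4875, 3.9702)
|BD| = 11.2138
circle(B,4.00) ∩ circle(D,10.00): a=1.8615, h=3.5404
  candidates: C₊=(2.5069,6.6222) cross=39.702; C₋=(-0.0000,0.0000) cross=-39.702
  mode + wants cross > 0 → take C=(2.5069,6.6222) (cross=39.702)
ex = (C−B)/|BC| = (0.7486,0.6630); ey = (-0.6630,0.7486)
P = B + 3.24·ex + -1.95·ey = (3.2309,4.6586)

3.23 4.66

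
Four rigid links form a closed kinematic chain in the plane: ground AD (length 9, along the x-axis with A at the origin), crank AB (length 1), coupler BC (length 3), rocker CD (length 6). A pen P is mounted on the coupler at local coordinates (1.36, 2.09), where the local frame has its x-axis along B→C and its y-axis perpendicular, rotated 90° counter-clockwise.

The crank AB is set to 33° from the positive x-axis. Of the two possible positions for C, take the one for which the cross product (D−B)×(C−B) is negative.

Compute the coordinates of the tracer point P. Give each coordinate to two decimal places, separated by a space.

A=(0,0), D=(9.00,0)
B = A + 1.00·(cos33°, sin33°) = (0.8387, 0.5446)
|BD| = 8.1795
circle(B,3.00) ∩ circle(D,6.00): a=2.4393, h=1.7464
  candidates: C₊=(3.3888,2.1248) cross=14.285; C₋=(3.1562,-1.3603) cross=-14.285
  mode - wants cross < 0 → take C=(3.1562,-1.3603) (cross=-14.285)
ex = (C−B)/|BC| = (0.7725,-0.6350); ey = (0.6350,0.7725)
P = B + 1.36·ex + 2.09·ey = (3.2164,1.2956)

3.22 1.30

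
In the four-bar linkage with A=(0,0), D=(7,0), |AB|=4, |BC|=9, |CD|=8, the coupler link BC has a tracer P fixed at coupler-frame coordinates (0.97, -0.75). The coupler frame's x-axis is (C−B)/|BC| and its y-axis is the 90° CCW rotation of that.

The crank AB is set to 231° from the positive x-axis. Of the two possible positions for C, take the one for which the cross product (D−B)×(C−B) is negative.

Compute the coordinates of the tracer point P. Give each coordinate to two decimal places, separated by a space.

A=(0,0), D=(7.00,0)
B = A + 4.00·(cos231°, sin231°) = (-2.5173, -3.1086)
|BD| = 10.0121
circle(B,9.00) ∩ circle(D,8.00): a=5.8550, h=6.8351
  candidates: C₊=(0.9262,5.2066) cross=68.434; C₋=(5.1706,-7.7880) cross=-68.434
  mode - wants cross < 0 → take C=(5.1706,-7.7880) (cross=-68.434)
ex = (C−B)/|BC| = (0.8542,-0.5199); ey = (0.5199,0.8542)
P = B + 0.97·ex + -0.75·ey = (-2.0787,-4.2536)

-2.08 -4.25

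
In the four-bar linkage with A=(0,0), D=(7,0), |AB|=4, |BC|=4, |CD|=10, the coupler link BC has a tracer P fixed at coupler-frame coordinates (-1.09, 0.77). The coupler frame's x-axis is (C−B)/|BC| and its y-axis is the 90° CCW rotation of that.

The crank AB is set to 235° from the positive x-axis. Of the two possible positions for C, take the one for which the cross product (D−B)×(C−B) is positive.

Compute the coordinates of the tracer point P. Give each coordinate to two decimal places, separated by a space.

A=(0,0), D=(7.00,0)
B = A + 4.00·(cos235°, sin235°) = (-2.2943, -3.2766)
|BD| = 9.8550
circle(B,4.00) ∩ circle(D,10.00): a=0.6657, h=3.9442
  candidates: C₊=(-2.9779,0.6645) cross=38.870; C₋=(-0.3551,-6.7751) cross=-38.870
  mode + wants cross > 0 → take C=(-2.9779,0.6645) (cross=38.870)
ex = (C−B)/|BC| = (-0.1709,0.9853); ey = (-0.9853,-0.1709)
P = B + -1.09·ex + 0.77·ey = (-2.8667,-4.4822)

-2.87 -4.48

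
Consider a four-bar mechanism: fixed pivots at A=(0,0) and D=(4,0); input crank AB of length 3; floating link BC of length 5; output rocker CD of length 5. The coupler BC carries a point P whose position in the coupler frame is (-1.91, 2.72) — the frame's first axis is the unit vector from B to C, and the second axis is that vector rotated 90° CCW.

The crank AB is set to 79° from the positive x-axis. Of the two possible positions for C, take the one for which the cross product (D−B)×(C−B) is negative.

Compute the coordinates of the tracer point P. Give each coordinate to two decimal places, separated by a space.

3.67 4.15

A=(0,0), D=(4.00,0)
B = A + 3.00·(cos79°, sin79°) = (0.5724, 2.9449)
|BD| = 4.5189
circle(B,5.00) ∩ circle(D,5.00): a=2.2595, h=4.4604
  candidates: C₊=(5.1929,4.8556) cross=20.156; C₋=(-0.6205,-1.9107) cross=-20.156
  mode - wants cross < 0 → take C=(-0.6205,-1.9107) (cross=-20.156)
ex = (C−B)/|BC| = (-0.2386,-0.9711); ey = (0.9711,-0.2386)
P = B + -1.91·ex + 2.72·ey = (3.6696,4.1508)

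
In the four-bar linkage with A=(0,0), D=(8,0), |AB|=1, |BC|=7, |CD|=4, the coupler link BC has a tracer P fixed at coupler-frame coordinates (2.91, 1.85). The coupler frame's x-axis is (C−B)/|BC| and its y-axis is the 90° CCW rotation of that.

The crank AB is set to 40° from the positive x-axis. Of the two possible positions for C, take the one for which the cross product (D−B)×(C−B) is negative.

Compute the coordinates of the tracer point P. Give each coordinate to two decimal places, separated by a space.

4.20 0.33

A=(0,0), D=(8.00,0)
B = A + 1.00·(cos40°, sin40°) = (0.7660, 0.6428)
|BD| = 7.2625
circle(B,7.00) ∩ circle(D,4.00): a=5.9032, h=3.7620
  candidates: C₊=(6.9790,3.8675) cross=27.321; C₋=(6.3131,-3.6269) cross=-27.321
  mode - wants cross < 0 → take C=(6.3131,-3.6269) (cross=-27.321)
ex = (C−B)/|BC| = (0.7924,-0.6100); ey = (0.6100,0.7924)
P = B + 2.91·ex + 1.85·ey = (4.2005,0.3338)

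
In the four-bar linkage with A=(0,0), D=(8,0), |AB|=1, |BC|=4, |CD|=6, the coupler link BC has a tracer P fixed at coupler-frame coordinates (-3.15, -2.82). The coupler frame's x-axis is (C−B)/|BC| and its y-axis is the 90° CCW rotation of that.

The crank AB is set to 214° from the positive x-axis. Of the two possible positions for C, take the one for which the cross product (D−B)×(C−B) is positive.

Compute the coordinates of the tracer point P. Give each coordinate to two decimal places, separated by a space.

-1.56 -4.72

A=(0,0), D=(8.00,0)
B = A + 1.00·(cos214°, sin214°) = (-0.8290, -0.5592)
|BD| = 8.8467
circle(B,4.00) ∩ circle(D,6.00): a=3.2930, h=2.2707
  candidates: C₊=(2.3139,1.9151) cross=20.088; C₋=(2.6009,-2.6172) cross=-20.088
  mode + wants cross > 0 → take C=(2.3139,1.9151) (cross=20.088)
ex = (C−B)/|BC| = (0.7857,0.6186); ey = (-0.6186,0.7857)
P = B + -3.15·ex + -2.82·ey = (-1.5597,-4.7235)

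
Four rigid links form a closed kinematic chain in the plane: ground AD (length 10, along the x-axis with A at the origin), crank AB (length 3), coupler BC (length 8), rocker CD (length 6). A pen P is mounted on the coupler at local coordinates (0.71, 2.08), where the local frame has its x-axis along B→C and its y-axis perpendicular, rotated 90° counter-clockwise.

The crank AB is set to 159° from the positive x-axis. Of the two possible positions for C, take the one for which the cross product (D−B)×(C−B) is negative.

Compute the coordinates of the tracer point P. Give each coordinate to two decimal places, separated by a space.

-1.28 2.66

A=(0,0), D=(10.00,0)
B = A + 3.00·(cos159°, sin159°) = (-2.8007, 1.0751)
|BD| = 12.8458
circle(B,8.00) ∩ circle(D,6.00): a=7.5128, h=2.7493
  candidates: C₊=(4.9158,3.1860) cross=35.317; C₋=(4.4556,-2.2933) cross=-35.317
  mode - wants cross < 0 → take C=(4.4556,-2.2933) (cross=-35.317)
ex = (C−B)/|BC| = (0.9070,-0.4210); ey = (0.4210,0.9070)
P = B + 0.71·ex + 2.08·ey = (-1.2810,2.6628)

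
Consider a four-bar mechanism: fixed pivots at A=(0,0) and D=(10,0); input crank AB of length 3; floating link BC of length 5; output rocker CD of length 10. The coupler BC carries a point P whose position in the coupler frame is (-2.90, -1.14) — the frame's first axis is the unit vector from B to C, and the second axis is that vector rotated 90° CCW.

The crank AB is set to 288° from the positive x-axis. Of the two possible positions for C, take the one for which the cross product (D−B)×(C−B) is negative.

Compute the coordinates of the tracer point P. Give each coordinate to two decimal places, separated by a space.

-1.40 -0.78

A=(0,0), D=(10.00,0)
B = A + 3.00·(cos288°, sin288°) = (0.9271, -2.8532)
|BD| = 9.5110
circle(B,5.00) ∩ circle(D,10.00): a=0.8127, h=4.9335
  candidates: C₊=(0.2223,2.0969) cross=46.923; C₋=(3.1823,-7.3157) cross=-46.923
  mode - wants cross < 0 → take C=(3.1823,-7.3157) (cross=-46.923)
ex = (C−B)/|BC| = (0.4510,-0.8925); ey = (0.8925,0.4510)
P = B + -2.90·ex + -1.14·ey = (-1.3984,-0.7791)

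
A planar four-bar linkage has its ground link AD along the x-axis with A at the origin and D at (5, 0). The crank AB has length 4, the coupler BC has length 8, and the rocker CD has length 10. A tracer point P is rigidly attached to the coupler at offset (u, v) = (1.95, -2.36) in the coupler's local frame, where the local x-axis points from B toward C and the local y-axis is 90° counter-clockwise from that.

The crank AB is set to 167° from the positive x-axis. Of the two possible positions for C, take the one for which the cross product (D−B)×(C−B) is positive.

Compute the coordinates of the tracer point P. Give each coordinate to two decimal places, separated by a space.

-0.95 1.74

A=(0,0), D=(5.00,0)
B = A + 4.00·(cos167°, sin167°) = (-3.8975, 0.8998)
|BD| = 8.9429
circle(B,8.00) ∩ circle(D,10.00): a=2.4587, h=7.6128
  candidates: C₊=(-0.6853,8.2266) cross=68.080; C₋=(-2.2173,-6.9218) cross=-68.080
  mode + wants cross > 0 → take C=(-0.6853,8.2266) (cross=68.080)
ex = (C−B)/|BC| = (0.4015,0.9159); ey = (-0.9159,0.4015)
P = B + 1.95·ex + -2.36·ey = (-0.9531,1.7381)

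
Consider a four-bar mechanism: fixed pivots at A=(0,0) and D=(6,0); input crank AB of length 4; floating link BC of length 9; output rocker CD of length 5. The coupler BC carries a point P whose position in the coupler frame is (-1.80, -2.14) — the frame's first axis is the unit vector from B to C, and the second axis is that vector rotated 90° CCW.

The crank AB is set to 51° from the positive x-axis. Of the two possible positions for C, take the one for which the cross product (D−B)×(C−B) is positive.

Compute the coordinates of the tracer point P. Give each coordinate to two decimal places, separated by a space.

A=(0,0), D=(6.00,0)
B = A + 4.00·(cos51°, sin51°) = (2.5173, 3.1086)
|BD| = 4.6683
circle(B,9.00) ∩ circle(D,5.00): a=8.3321, h=3.4024
  candidates: C₊=(10.9990,0.0986) cross=15.883; C₋=(6.4677,-4.9781) cross=-15.883
  mode + wants cross > 0 → take C=(10.9990,0.0986) (cross=15.883)
ex = (C−B)/|BC| = (0.9424,-0.3344); ey = (0.3344,0.9424)
P = B + -1.80·ex + -2.14·ey = (0.1052,1.6938)

0.11 1.69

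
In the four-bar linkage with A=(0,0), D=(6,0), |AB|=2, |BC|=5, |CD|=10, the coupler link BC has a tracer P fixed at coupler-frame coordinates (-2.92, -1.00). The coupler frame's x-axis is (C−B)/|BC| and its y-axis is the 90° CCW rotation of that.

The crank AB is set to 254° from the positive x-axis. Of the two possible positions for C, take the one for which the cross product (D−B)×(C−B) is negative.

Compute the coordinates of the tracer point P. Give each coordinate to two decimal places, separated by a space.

A=(0,0), D=(6.00,0)
B = A + 2.00·(cos254°, sin254°) = (-0.5513, -1.9225)
|BD| = 6.8275
circle(B,5.00) ∩ circle(D,10.00): a=-2.0787, h=4.5474
  candidates: C₊=(-3.8263,1.8556) cross=31.048; C₋=(-1.2654,-6.8713) cross=-31.048
  mode - wants cross < 0 → take C=(-1.2654,-6.8713) (cross=-31.048)
ex = (C−B)/|BC| = (-0.1428,-0.9897); ey = (0.9897,-0.1428)
P = B + -2.92·ex + -1.00·ey = (-1.1240,1.1104)

-1.12 1.11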